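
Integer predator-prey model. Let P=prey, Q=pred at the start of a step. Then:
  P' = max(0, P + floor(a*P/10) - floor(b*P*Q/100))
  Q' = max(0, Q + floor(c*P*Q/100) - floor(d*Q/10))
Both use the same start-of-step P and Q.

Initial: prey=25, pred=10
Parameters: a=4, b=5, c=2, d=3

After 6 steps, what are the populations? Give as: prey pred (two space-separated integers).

Answer: 5 10

Derivation:
Step 1: prey: 25+10-12=23; pred: 10+5-3=12
Step 2: prey: 23+9-13=19; pred: 12+5-3=14
Step 3: prey: 19+7-13=13; pred: 14+5-4=15
Step 4: prey: 13+5-9=9; pred: 15+3-4=14
Step 5: prey: 9+3-6=6; pred: 14+2-4=12
Step 6: prey: 6+2-3=5; pred: 12+1-3=10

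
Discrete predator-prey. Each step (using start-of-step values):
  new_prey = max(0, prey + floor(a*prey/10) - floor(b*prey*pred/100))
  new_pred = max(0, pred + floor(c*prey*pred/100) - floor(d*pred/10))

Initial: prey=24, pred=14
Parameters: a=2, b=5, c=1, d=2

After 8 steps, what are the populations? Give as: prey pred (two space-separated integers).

Answer: 2 5

Derivation:
Step 1: prey: 24+4-16=12; pred: 14+3-2=15
Step 2: prey: 12+2-9=5; pred: 15+1-3=13
Step 3: prey: 5+1-3=3; pred: 13+0-2=11
Step 4: prey: 3+0-1=2; pred: 11+0-2=9
Step 5: prey: 2+0-0=2; pred: 9+0-1=8
Step 6: prey: 2+0-0=2; pred: 8+0-1=7
Step 7: prey: 2+0-0=2; pred: 7+0-1=6
Step 8: prey: 2+0-0=2; pred: 6+0-1=5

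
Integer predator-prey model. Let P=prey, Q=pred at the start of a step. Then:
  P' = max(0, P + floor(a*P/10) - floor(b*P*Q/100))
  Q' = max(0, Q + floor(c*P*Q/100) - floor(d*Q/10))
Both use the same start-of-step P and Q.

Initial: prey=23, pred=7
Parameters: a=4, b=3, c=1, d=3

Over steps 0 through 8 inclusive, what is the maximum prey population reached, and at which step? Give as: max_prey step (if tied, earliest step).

Answer: 76 8

Derivation:
Step 1: prey: 23+9-4=28; pred: 7+1-2=6
Step 2: prey: 28+11-5=34; pred: 6+1-1=6
Step 3: prey: 34+13-6=41; pred: 6+2-1=7
Step 4: prey: 41+16-8=49; pred: 7+2-2=7
Step 5: prey: 49+19-10=58; pred: 7+3-2=8
Step 6: prey: 58+23-13=68; pred: 8+4-2=10
Step 7: prey: 68+27-20=75; pred: 10+6-3=13
Step 8: prey: 75+30-29=76; pred: 13+9-3=19
Max prey = 76 at step 8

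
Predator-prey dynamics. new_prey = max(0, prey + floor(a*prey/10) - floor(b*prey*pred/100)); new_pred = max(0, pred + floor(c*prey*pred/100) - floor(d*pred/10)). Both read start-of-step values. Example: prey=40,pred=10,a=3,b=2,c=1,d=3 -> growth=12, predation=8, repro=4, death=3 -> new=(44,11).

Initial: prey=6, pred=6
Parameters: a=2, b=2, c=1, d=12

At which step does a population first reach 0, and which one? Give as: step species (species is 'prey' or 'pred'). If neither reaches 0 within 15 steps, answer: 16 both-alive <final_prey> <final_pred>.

Answer: 1 pred

Derivation:
Step 1: prey: 6+1-0=7; pred: 6+0-7=0
First extinction: pred at step 1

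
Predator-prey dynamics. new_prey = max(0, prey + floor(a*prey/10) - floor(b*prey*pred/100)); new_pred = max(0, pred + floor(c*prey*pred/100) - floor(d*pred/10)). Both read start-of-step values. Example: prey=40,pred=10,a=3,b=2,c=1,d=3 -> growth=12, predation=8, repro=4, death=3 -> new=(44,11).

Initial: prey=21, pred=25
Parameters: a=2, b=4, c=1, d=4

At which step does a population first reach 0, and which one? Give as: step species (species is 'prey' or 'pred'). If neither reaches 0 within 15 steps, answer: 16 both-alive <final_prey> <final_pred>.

Answer: 16 both-alive 1 2

Derivation:
Step 1: prey: 21+4-21=4; pred: 25+5-10=20
Step 2: prey: 4+0-3=1; pred: 20+0-8=12
Step 3: prey: 1+0-0=1; pred: 12+0-4=8
Step 4: prey: 1+0-0=1; pred: 8+0-3=5
Step 5: prey: 1+0-0=1; pred: 5+0-2=3
Step 6: prey: 1+0-0=1; pred: 3+0-1=2
Step 7: prey: 1+0-0=1; pred: 2+0-0=2
Steps 8-15: state stable at prey=1, pred=2 (no change)
No extinction within 15 steps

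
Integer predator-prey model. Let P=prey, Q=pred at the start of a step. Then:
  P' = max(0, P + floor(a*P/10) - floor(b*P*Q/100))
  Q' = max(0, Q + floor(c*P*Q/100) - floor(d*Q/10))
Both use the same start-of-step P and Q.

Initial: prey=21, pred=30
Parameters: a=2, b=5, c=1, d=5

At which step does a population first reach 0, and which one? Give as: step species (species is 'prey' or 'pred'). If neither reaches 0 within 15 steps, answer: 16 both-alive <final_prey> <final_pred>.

Answer: 1 prey

Derivation:
Step 1: prey: 21+4-31=0; pred: 30+6-15=21
First extinction: prey at step 1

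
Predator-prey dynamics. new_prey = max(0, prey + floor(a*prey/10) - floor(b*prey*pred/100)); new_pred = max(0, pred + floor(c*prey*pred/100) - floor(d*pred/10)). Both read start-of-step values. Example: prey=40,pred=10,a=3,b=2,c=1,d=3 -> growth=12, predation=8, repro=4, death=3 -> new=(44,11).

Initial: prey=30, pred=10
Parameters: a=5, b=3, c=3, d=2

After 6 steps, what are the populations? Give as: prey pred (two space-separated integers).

Answer: 0 55

Derivation:
Step 1: prey: 30+15-9=36; pred: 10+9-2=17
Step 2: prey: 36+18-18=36; pred: 17+18-3=32
Step 3: prey: 36+18-34=20; pred: 32+34-6=60
Step 4: prey: 20+10-36=0; pred: 60+36-12=84
Step 5: prey: 0+0-0=0; pred: 84+0-16=68
Step 6: prey: 0+0-0=0; pred: 68+0-13=55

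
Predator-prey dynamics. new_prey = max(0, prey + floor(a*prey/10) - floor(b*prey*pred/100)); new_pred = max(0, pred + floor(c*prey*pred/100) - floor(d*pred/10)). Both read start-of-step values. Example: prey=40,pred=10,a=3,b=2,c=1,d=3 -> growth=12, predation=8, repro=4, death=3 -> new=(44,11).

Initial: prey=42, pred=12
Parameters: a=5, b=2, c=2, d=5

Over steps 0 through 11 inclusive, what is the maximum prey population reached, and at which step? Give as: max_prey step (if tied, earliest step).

Step 1: prey: 42+21-10=53; pred: 12+10-6=16
Step 2: prey: 53+26-16=63; pred: 16+16-8=24
Step 3: prey: 63+31-30=64; pred: 24+30-12=42
Step 4: prey: 64+32-53=43; pred: 42+53-21=74
Step 5: prey: 43+21-63=1; pred: 74+63-37=100
Step 6: prey: 1+0-2=0; pred: 100+2-50=52
Step 7: prey: 0+0-0=0; pred: 52+0-26=26
Step 8: prey: 0+0-0=0; pred: 26+0-13=13
Step 9: prey: 0+0-0=0; pred: 13+0-6=7
Step 10: prey: 0+0-0=0; pred: 7+0-3=4
Step 11: prey: 0+0-0=0; pred: 4+0-2=2
Max prey = 64 at step 3

Answer: 64 3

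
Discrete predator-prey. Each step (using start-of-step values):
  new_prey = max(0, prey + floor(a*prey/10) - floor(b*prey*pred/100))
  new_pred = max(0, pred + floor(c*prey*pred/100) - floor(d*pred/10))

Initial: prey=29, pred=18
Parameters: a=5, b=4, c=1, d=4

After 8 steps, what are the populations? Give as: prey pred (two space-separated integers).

Answer: 58 4

Derivation:
Step 1: prey: 29+14-20=23; pred: 18+5-7=16
Step 2: prey: 23+11-14=20; pred: 16+3-6=13
Step 3: prey: 20+10-10=20; pred: 13+2-5=10
Step 4: prey: 20+10-8=22; pred: 10+2-4=8
Step 5: prey: 22+11-7=26; pred: 8+1-3=6
Step 6: prey: 26+13-6=33; pred: 6+1-2=5
Step 7: prey: 33+16-6=43; pred: 5+1-2=4
Step 8: prey: 43+21-6=58; pred: 4+1-1=4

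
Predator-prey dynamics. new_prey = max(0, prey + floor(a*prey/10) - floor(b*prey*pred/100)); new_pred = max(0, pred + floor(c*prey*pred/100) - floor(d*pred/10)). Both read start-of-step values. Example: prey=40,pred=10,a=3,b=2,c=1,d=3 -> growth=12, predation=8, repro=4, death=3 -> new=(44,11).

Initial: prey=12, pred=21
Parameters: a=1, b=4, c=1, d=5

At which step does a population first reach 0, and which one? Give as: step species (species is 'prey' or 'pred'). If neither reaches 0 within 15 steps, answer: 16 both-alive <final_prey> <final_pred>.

Step 1: prey: 12+1-10=3; pred: 21+2-10=13
Step 2: prey: 3+0-1=2; pred: 13+0-6=7
Step 3: prey: 2+0-0=2; pred: 7+0-3=4
Step 4: prey: 2+0-0=2; pred: 4+0-2=2
Step 5: prey: 2+0-0=2; pred: 2+0-1=1
Step 6: prey: 2+0-0=2; pred: 1+0-0=1
Steps 7-15: state stable at prey=2, pred=1 (no change)
No extinction within 15 steps

Answer: 16 both-alive 2 1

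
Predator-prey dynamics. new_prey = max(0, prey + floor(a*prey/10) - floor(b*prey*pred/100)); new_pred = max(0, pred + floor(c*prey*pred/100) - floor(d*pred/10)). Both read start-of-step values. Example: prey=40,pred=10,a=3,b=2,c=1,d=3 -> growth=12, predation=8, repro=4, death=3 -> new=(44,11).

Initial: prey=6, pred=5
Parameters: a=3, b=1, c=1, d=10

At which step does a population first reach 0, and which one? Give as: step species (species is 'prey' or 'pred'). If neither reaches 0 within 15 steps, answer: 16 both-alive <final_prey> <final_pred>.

Step 1: prey: 6+1-0=7; pred: 5+0-5=0
First extinction: pred at step 1

Answer: 1 pred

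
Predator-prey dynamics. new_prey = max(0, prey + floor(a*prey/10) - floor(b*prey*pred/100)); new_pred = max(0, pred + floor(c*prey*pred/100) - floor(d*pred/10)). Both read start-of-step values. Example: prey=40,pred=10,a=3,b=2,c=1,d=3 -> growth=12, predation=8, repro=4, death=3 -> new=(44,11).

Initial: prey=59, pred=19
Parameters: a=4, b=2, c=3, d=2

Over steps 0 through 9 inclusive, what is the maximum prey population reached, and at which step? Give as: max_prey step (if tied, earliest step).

Answer: 60 1

Derivation:
Step 1: prey: 59+23-22=60; pred: 19+33-3=49
Step 2: prey: 60+24-58=26; pred: 49+88-9=128
Step 3: prey: 26+10-66=0; pred: 128+99-25=202
Step 4: prey: 0+0-0=0; pred: 202+0-40=162
Step 5: prey: 0+0-0=0; pred: 162+0-32=130
Step 6: prey: 0+0-0=0; pred: 130+0-26=104
Step 7: prey: 0+0-0=0; pred: 104+0-20=84
Step 8: prey: 0+0-0=0; pred: 84+0-16=68
Step 9: prey: 0+0-0=0; pred: 68+0-13=55
Max prey = 60 at step 1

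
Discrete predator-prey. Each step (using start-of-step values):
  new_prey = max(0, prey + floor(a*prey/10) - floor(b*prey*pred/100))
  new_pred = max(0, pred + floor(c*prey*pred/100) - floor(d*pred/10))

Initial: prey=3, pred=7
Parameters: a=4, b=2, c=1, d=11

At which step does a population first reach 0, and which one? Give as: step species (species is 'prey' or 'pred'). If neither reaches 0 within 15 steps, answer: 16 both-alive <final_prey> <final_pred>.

Step 1: prey: 3+1-0=4; pred: 7+0-7=0
First extinction: pred at step 1

Answer: 1 pred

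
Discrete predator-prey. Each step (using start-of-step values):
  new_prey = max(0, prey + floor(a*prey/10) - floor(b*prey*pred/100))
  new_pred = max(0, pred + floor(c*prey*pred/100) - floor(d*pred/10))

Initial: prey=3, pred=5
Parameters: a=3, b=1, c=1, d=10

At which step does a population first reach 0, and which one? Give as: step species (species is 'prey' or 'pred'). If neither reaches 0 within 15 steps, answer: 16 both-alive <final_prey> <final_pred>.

Answer: 1 pred

Derivation:
Step 1: prey: 3+0-0=3; pred: 5+0-5=0
First extinction: pred at step 1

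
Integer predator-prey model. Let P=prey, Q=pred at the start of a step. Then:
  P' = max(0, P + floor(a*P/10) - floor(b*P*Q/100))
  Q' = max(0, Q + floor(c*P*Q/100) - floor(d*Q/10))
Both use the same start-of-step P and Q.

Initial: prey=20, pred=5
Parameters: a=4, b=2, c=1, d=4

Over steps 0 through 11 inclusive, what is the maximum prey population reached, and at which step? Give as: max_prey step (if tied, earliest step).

Answer: 152 8

Derivation:
Step 1: prey: 20+8-2=26; pred: 5+1-2=4
Step 2: prey: 26+10-2=34; pred: 4+1-1=4
Step 3: prey: 34+13-2=45; pred: 4+1-1=4
Step 4: prey: 45+18-3=60; pred: 4+1-1=4
Step 5: prey: 60+24-4=80; pred: 4+2-1=5
Step 6: prey: 80+32-8=104; pred: 5+4-2=7
Step 7: prey: 104+41-14=131; pred: 7+7-2=12
Step 8: prey: 131+52-31=152; pred: 12+15-4=23
Step 9: prey: 152+60-69=143; pred: 23+34-9=48
Step 10: prey: 143+57-137=63; pred: 48+68-19=97
Step 11: prey: 63+25-122=0; pred: 97+61-38=120
Max prey = 152 at step 8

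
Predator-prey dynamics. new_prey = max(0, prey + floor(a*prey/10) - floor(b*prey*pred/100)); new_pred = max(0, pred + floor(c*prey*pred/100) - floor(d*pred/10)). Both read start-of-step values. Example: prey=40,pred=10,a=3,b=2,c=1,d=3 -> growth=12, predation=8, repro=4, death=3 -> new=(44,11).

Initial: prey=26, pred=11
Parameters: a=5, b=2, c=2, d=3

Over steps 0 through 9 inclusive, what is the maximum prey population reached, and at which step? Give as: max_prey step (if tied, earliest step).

Answer: 49 3

Derivation:
Step 1: prey: 26+13-5=34; pred: 11+5-3=13
Step 2: prey: 34+17-8=43; pred: 13+8-3=18
Step 3: prey: 43+21-15=49; pred: 18+15-5=28
Step 4: prey: 49+24-27=46; pred: 28+27-8=47
Step 5: prey: 46+23-43=26; pred: 47+43-14=76
Step 6: prey: 26+13-39=0; pred: 76+39-22=93
Step 7: prey: 0+0-0=0; pred: 93+0-27=66
Step 8: prey: 0+0-0=0; pred: 66+0-19=47
Step 9: prey: 0+0-0=0; pred: 47+0-14=33
Max prey = 49 at step 3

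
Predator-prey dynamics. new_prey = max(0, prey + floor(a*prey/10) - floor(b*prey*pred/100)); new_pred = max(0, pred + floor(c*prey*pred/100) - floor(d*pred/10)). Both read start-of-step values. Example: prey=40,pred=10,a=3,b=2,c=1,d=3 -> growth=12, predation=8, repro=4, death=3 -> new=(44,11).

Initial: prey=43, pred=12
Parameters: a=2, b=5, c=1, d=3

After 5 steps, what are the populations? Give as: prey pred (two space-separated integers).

Step 1: prey: 43+8-25=26; pred: 12+5-3=14
Step 2: prey: 26+5-18=13; pred: 14+3-4=13
Step 3: prey: 13+2-8=7; pred: 13+1-3=11
Step 4: prey: 7+1-3=5; pred: 11+0-3=8
Step 5: prey: 5+1-2=4; pred: 8+0-2=6

Answer: 4 6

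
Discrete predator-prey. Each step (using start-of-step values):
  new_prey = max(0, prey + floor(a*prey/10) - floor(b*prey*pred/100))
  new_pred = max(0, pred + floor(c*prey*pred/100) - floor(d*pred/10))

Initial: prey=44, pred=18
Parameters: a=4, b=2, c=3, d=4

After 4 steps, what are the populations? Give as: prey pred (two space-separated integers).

Answer: 0 71

Derivation:
Step 1: prey: 44+17-15=46; pred: 18+23-7=34
Step 2: prey: 46+18-31=33; pred: 34+46-13=67
Step 3: prey: 33+13-44=2; pred: 67+66-26=107
Step 4: prey: 2+0-4=0; pred: 107+6-42=71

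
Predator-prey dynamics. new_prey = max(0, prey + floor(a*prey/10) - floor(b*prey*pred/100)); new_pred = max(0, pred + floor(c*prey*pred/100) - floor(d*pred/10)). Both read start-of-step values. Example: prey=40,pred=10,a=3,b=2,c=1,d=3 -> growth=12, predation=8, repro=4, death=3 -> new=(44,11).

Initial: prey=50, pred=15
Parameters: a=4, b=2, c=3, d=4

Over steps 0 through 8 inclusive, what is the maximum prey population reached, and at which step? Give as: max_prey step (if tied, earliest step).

Step 1: prey: 50+20-15=55; pred: 15+22-6=31
Step 2: prey: 55+22-34=43; pred: 31+51-12=70
Step 3: prey: 43+17-60=0; pred: 70+90-28=132
Step 4: prey: 0+0-0=0; pred: 132+0-52=80
Step 5: prey: 0+0-0=0; pred: 80+0-32=48
Step 6: prey: 0+0-0=0; pred: 48+0-19=29
Step 7: prey: 0+0-0=0; pred: 29+0-11=18
Step 8: prey: 0+0-0=0; pred: 18+0-7=11
Max prey = 55 at step 1

Answer: 55 1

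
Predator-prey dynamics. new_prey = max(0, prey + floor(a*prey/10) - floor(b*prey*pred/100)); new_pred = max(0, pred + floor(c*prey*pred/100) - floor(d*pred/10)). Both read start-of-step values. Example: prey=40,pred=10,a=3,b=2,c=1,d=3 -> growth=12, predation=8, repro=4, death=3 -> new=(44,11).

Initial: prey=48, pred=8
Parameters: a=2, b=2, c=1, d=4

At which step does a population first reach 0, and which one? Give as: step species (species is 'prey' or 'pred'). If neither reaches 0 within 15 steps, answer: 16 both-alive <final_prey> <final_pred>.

Step 1: prey: 48+9-7=50; pred: 8+3-3=8
Step 2: prey: 50+10-8=52; pred: 8+4-3=9
Step 3: prey: 52+10-9=53; pred: 9+4-3=10
Step 4: prey: 53+10-10=53; pred: 10+5-4=11
Step 5: prey: 53+10-11=52; pred: 11+5-4=12
Step 6: prey: 52+10-12=50; pred: 12+6-4=14
Step 7: prey: 50+10-14=46; pred: 14+7-5=16
Step 8: prey: 46+9-14=41; pred: 16+7-6=17
Step 9: prey: 41+8-13=36; pred: 17+6-6=17
Step 10: prey: 36+7-12=31; pred: 17+6-6=17
Step 11: prey: 31+6-10=27; pred: 17+5-6=16
Step 12: prey: 27+5-8=24; pred: 16+4-6=14
Step 13: prey: 24+4-6=22; pred: 14+3-5=12
Step 14: prey: 22+4-5=21; pred: 12+2-4=10
Step 15: prey: 21+4-4=21; pred: 10+2-4=8
No extinction within 15 steps

Answer: 16 both-alive 21 8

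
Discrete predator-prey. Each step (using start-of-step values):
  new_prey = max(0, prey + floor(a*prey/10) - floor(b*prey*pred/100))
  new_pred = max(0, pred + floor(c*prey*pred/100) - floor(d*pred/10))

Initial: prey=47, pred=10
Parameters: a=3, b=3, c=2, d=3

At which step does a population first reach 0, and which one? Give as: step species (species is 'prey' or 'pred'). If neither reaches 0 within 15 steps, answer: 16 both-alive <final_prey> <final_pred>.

Answer: 5 prey

Derivation:
Step 1: prey: 47+14-14=47; pred: 10+9-3=16
Step 2: prey: 47+14-22=39; pred: 16+15-4=27
Step 3: prey: 39+11-31=19; pred: 27+21-8=40
Step 4: prey: 19+5-22=2; pred: 40+15-12=43
Step 5: prey: 2+0-2=0; pred: 43+1-12=32
First extinction: prey at step 5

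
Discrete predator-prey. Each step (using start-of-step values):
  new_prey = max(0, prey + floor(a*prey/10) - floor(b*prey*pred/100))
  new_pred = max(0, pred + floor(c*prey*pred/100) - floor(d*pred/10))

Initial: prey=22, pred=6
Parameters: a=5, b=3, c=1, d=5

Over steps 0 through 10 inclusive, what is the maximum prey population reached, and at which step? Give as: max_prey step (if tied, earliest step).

Step 1: prey: 22+11-3=30; pred: 6+1-3=4
Step 2: prey: 30+15-3=42; pred: 4+1-2=3
Step 3: prey: 42+21-3=60; pred: 3+1-1=3
Step 4: prey: 60+30-5=85; pred: 3+1-1=3
Step 5: prey: 85+42-7=120; pred: 3+2-1=4
Step 6: prey: 120+60-14=166; pred: 4+4-2=6
Step 7: prey: 166+83-29=220; pred: 6+9-3=12
Step 8: prey: 220+110-79=251; pred: 12+26-6=32
Step 9: prey: 251+125-240=136; pred: 32+80-16=96
Step 10: prey: 136+68-391=0; pred: 96+130-48=178
Max prey = 251 at step 8

Answer: 251 8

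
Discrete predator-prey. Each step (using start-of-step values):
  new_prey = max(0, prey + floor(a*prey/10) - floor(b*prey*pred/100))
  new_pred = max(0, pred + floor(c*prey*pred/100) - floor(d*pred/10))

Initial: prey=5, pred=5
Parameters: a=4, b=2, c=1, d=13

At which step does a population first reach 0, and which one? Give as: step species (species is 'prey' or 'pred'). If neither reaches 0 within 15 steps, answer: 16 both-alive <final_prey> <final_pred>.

Step 1: prey: 5+2-0=7; pred: 5+0-6=0
First extinction: pred at step 1

Answer: 1 pred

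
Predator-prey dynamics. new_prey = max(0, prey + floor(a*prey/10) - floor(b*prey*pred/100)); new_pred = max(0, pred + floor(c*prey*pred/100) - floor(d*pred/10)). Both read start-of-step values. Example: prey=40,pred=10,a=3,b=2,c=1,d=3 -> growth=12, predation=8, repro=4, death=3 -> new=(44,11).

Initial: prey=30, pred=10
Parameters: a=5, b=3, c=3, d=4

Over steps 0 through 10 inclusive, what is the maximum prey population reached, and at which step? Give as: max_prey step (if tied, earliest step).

Answer: 38 2

Derivation:
Step 1: prey: 30+15-9=36; pred: 10+9-4=15
Step 2: prey: 36+18-16=38; pred: 15+16-6=25
Step 3: prey: 38+19-28=29; pred: 25+28-10=43
Step 4: prey: 29+14-37=6; pred: 43+37-17=63
Step 5: prey: 6+3-11=0; pred: 63+11-25=49
Step 6: prey: 0+0-0=0; pred: 49+0-19=30
Step 7: prey: 0+0-0=0; pred: 30+0-12=18
Step 8: prey: 0+0-0=0; pred: 18+0-7=11
Step 9: prey: 0+0-0=0; pred: 11+0-4=7
Step 10: prey: 0+0-0=0; pred: 7+0-2=5
Max prey = 38 at step 2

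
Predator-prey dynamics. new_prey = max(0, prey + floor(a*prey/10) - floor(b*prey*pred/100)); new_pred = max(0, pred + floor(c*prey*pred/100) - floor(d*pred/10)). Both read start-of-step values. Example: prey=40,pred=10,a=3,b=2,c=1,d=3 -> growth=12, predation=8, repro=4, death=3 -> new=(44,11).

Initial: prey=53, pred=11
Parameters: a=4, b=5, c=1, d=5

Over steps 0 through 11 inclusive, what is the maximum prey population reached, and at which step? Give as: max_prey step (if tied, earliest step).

Answer: 115 11

Derivation:
Step 1: prey: 53+21-29=45; pred: 11+5-5=11
Step 2: prey: 45+18-24=39; pred: 11+4-5=10
Step 3: prey: 39+15-19=35; pred: 10+3-5=8
Step 4: prey: 35+14-14=35; pred: 8+2-4=6
Step 5: prey: 35+14-10=39; pred: 6+2-3=5
Step 6: prey: 39+15-9=45; pred: 5+1-2=4
Step 7: prey: 45+18-9=54; pred: 4+1-2=3
Step 8: prey: 54+21-8=67; pred: 3+1-1=3
Step 9: prey: 67+26-10=83; pred: 3+2-1=4
Step 10: prey: 83+33-16=100; pred: 4+3-2=5
Step 11: prey: 100+40-25=115; pred: 5+5-2=8
Max prey = 115 at step 11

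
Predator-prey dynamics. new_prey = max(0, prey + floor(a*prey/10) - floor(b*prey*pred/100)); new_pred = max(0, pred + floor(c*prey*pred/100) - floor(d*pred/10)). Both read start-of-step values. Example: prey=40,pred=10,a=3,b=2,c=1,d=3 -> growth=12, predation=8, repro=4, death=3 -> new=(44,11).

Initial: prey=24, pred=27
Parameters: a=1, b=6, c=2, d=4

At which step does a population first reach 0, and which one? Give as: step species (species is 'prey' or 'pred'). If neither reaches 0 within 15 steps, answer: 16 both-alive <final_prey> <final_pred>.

Step 1: prey: 24+2-38=0; pred: 27+12-10=29
First extinction: prey at step 1

Answer: 1 prey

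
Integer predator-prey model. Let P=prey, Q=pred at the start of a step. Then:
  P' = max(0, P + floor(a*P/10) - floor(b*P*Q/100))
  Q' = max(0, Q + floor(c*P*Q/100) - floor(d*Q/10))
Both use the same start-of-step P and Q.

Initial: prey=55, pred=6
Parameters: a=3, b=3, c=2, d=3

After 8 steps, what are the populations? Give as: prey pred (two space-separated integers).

Answer: 0 17

Derivation:
Step 1: prey: 55+16-9=62; pred: 6+6-1=11
Step 2: prey: 62+18-20=60; pred: 11+13-3=21
Step 3: prey: 60+18-37=41; pred: 21+25-6=40
Step 4: prey: 41+12-49=4; pred: 40+32-12=60
Step 5: prey: 4+1-7=0; pred: 60+4-18=46
Step 6: prey: 0+0-0=0; pred: 46+0-13=33
Step 7: prey: 0+0-0=0; pred: 33+0-9=24
Step 8: prey: 0+0-0=0; pred: 24+0-7=17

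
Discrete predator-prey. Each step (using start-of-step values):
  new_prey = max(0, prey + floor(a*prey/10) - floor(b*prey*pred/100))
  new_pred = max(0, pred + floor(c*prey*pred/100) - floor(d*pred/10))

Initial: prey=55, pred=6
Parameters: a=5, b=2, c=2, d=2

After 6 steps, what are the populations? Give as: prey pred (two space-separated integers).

Answer: 0 159

Derivation:
Step 1: prey: 55+27-6=76; pred: 6+6-1=11
Step 2: prey: 76+38-16=98; pred: 11+16-2=25
Step 3: prey: 98+49-49=98; pred: 25+49-5=69
Step 4: prey: 98+49-135=12; pred: 69+135-13=191
Step 5: prey: 12+6-45=0; pred: 191+45-38=198
Step 6: prey: 0+0-0=0; pred: 198+0-39=159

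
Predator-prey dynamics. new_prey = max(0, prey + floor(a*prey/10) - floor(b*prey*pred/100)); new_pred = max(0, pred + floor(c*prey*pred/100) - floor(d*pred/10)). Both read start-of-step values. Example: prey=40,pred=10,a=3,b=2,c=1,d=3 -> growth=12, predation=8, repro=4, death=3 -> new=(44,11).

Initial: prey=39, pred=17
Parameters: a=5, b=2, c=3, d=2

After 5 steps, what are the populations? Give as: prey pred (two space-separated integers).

Answer: 0 101

Derivation:
Step 1: prey: 39+19-13=45; pred: 17+19-3=33
Step 2: prey: 45+22-29=38; pred: 33+44-6=71
Step 3: prey: 38+19-53=4; pred: 71+80-14=137
Step 4: prey: 4+2-10=0; pred: 137+16-27=126
Step 5: prey: 0+0-0=0; pred: 126+0-25=101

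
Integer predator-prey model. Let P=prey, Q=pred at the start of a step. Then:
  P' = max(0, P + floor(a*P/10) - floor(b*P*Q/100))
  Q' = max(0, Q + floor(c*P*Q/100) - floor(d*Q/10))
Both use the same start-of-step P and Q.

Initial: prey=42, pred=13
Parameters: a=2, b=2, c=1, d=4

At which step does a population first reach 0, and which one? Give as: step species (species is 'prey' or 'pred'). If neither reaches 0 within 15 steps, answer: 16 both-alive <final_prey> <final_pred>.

Step 1: prey: 42+8-10=40; pred: 13+5-5=13
Step 2: prey: 40+8-10=38; pred: 13+5-5=13
Step 3: prey: 38+7-9=36; pred: 13+4-5=12
Step 4: prey: 36+7-8=35; pred: 12+4-4=12
Step 5: prey: 35+7-8=34; pred: 12+4-4=12
Step 6: prey: 34+6-8=32; pred: 12+4-4=12
Step 7: prey: 32+6-7=31; pred: 12+3-4=11
Step 8: prey: 31+6-6=31; pred: 11+3-4=10
Step 9: prey: 31+6-6=31; pred: 10+3-4=9
Step 10: prey: 31+6-5=32; pred: 9+2-3=8
Step 11: prey: 32+6-5=33; pred: 8+2-3=7
Step 12: prey: 33+6-4=35; pred: 7+2-2=7
Step 13: prey: 35+7-4=38; pred: 7+2-2=7
Step 14: prey: 38+7-5=40; pred: 7+2-2=7
Step 15: prey: 40+8-5=43; pred: 7+2-2=7
No extinction within 15 steps

Answer: 16 both-alive 43 7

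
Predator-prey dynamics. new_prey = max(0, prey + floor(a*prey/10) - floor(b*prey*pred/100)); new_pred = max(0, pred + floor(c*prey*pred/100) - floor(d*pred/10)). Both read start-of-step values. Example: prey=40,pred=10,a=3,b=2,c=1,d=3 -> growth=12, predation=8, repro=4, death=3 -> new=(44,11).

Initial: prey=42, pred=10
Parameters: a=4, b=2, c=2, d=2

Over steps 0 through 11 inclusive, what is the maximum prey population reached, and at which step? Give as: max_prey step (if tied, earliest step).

Answer: 54 2

Derivation:
Step 1: prey: 42+16-8=50; pred: 10+8-2=16
Step 2: prey: 50+20-16=54; pred: 16+16-3=29
Step 3: prey: 54+21-31=44; pred: 29+31-5=55
Step 4: prey: 44+17-48=13; pred: 55+48-11=92
Step 5: prey: 13+5-23=0; pred: 92+23-18=97
Step 6: prey: 0+0-0=0; pred: 97+0-19=78
Step 7: prey: 0+0-0=0; pred: 78+0-15=63
Step 8: prey: 0+0-0=0; pred: 63+0-12=51
Step 9: prey: 0+0-0=0; pred: 51+0-10=41
Step 10: prey: 0+0-0=0; pred: 41+0-8=33
Step 11: prey: 0+0-0=0; pred: 33+0-6=27
Max prey = 54 at step 2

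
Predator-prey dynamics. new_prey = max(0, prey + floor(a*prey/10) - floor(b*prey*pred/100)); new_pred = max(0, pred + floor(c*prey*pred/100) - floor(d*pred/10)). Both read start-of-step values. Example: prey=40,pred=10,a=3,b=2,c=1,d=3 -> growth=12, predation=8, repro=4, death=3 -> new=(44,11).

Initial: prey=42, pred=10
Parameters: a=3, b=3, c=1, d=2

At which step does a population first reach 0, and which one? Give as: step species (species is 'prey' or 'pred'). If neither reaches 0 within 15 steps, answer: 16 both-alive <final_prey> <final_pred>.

Step 1: prey: 42+12-12=42; pred: 10+4-2=12
Step 2: prey: 42+12-15=39; pred: 12+5-2=15
Step 3: prey: 39+11-17=33; pred: 15+5-3=17
Step 4: prey: 33+9-16=26; pred: 17+5-3=19
Step 5: prey: 26+7-14=19; pred: 19+4-3=20
Step 6: prey: 19+5-11=13; pred: 20+3-4=19
Step 7: prey: 13+3-7=9; pred: 19+2-3=18
Step 8: prey: 9+2-4=7; pred: 18+1-3=16
Step 9: prey: 7+2-3=6; pred: 16+1-3=14
Step 10: prey: 6+1-2=5; pred: 14+0-2=12
Step 11: prey: 5+1-1=5; pred: 12+0-2=10
Step 12: prey: 5+1-1=5; pred: 10+0-2=8
Step 13: prey: 5+1-1=5; pred: 8+0-1=7
Step 14: prey: 5+1-1=5; pred: 7+0-1=6
Step 15: prey: 5+1-0=6; pred: 6+0-1=5
No extinction within 15 steps

Answer: 16 both-alive 6 5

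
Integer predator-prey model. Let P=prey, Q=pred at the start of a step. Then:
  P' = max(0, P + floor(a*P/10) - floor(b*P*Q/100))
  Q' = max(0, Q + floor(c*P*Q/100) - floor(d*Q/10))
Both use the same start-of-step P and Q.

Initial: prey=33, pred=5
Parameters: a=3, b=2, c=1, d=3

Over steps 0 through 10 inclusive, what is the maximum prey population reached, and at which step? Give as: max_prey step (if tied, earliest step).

Answer: 84 6

Derivation:
Step 1: prey: 33+9-3=39; pred: 5+1-1=5
Step 2: prey: 39+11-3=47; pred: 5+1-1=5
Step 3: prey: 47+14-4=57; pred: 5+2-1=6
Step 4: prey: 57+17-6=68; pred: 6+3-1=8
Step 5: prey: 68+20-10=78; pred: 8+5-2=11
Step 6: prey: 78+23-17=84; pred: 11+8-3=16
Step 7: prey: 84+25-26=83; pred: 16+13-4=25
Step 8: prey: 83+24-41=66; pred: 25+20-7=38
Step 9: prey: 66+19-50=35; pred: 38+25-11=52
Step 10: prey: 35+10-36=9; pred: 52+18-15=55
Max prey = 84 at step 6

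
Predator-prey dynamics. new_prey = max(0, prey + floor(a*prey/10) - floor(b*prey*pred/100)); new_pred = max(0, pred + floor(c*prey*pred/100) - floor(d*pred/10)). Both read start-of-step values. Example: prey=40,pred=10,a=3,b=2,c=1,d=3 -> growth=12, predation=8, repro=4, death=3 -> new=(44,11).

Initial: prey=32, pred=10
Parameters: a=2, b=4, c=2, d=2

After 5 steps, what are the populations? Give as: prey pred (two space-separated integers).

Step 1: prey: 32+6-12=26; pred: 10+6-2=14
Step 2: prey: 26+5-14=17; pred: 14+7-2=19
Step 3: prey: 17+3-12=8; pred: 19+6-3=22
Step 4: prey: 8+1-7=2; pred: 22+3-4=21
Step 5: prey: 2+0-1=1; pred: 21+0-4=17

Answer: 1 17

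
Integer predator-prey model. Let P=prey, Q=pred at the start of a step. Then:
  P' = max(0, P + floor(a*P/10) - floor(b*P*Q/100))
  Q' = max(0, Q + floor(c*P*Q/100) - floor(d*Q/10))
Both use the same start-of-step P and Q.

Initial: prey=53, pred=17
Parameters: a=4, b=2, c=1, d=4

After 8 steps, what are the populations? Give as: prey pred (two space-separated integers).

Answer: 21 23

Derivation:
Step 1: prey: 53+21-18=56; pred: 17+9-6=20
Step 2: prey: 56+22-22=56; pred: 20+11-8=23
Step 3: prey: 56+22-25=53; pred: 23+12-9=26
Step 4: prey: 53+21-27=47; pred: 26+13-10=29
Step 5: prey: 47+18-27=38; pred: 29+13-11=31
Step 6: prey: 38+15-23=30; pred: 31+11-12=30
Step 7: prey: 30+12-18=24; pred: 30+9-12=27
Step 8: prey: 24+9-12=21; pred: 27+6-10=23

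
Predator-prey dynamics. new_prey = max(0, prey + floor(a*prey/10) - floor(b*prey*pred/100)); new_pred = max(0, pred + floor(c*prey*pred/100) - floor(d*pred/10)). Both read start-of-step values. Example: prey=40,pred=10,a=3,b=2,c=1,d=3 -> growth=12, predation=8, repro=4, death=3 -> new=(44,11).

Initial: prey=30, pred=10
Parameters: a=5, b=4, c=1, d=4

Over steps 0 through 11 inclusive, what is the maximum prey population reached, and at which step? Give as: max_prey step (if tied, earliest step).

Step 1: prey: 30+15-12=33; pred: 10+3-4=9
Step 2: prey: 33+16-11=38; pred: 9+2-3=8
Step 3: prey: 38+19-12=45; pred: 8+3-3=8
Step 4: prey: 45+22-14=53; pred: 8+3-3=8
Step 5: prey: 53+26-16=63; pred: 8+4-3=9
Step 6: prey: 63+31-22=72; pred: 9+5-3=11
Step 7: prey: 72+36-31=77; pred: 11+7-4=14
Step 8: prey: 77+38-43=72; pred: 14+10-5=19
Step 9: prey: 72+36-54=54; pred: 19+13-7=25
Step 10: prey: 54+27-54=27; pred: 25+13-10=28
Step 11: prey: 27+13-30=10; pred: 28+7-11=24
Max prey = 77 at step 7

Answer: 77 7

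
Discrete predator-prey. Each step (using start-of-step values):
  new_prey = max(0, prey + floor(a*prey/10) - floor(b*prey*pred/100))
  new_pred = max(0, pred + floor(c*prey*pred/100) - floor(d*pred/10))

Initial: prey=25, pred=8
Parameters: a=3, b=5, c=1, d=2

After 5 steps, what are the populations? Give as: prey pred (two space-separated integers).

Answer: 11 9

Derivation:
Step 1: prey: 25+7-10=22; pred: 8+2-1=9
Step 2: prey: 22+6-9=19; pred: 9+1-1=9
Step 3: prey: 19+5-8=16; pred: 9+1-1=9
Step 4: prey: 16+4-7=13; pred: 9+1-1=9
Step 5: prey: 13+3-5=11; pred: 9+1-1=9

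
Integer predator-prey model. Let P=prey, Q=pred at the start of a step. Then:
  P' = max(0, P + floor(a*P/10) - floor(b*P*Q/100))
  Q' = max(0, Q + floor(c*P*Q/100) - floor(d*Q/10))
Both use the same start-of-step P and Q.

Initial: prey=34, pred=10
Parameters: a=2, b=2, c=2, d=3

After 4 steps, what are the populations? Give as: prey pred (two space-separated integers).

Step 1: prey: 34+6-6=34; pred: 10+6-3=13
Step 2: prey: 34+6-8=32; pred: 13+8-3=18
Step 3: prey: 32+6-11=27; pred: 18+11-5=24
Step 4: prey: 27+5-12=20; pred: 24+12-7=29

Answer: 20 29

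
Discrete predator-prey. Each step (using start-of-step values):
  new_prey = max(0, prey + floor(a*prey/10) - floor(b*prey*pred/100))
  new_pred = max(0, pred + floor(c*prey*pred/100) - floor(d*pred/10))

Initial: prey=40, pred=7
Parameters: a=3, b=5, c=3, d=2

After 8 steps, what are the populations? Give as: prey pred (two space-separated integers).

Answer: 0 14

Derivation:
Step 1: prey: 40+12-14=38; pred: 7+8-1=14
Step 2: prey: 38+11-26=23; pred: 14+15-2=27
Step 3: prey: 23+6-31=0; pred: 27+18-5=40
Step 4: prey: 0+0-0=0; pred: 40+0-8=32
Step 5: prey: 0+0-0=0; pred: 32+0-6=26
Step 6: prey: 0+0-0=0; pred: 26+0-5=21
Step 7: prey: 0+0-0=0; pred: 21+0-4=17
Step 8: prey: 0+0-0=0; pred: 17+0-3=14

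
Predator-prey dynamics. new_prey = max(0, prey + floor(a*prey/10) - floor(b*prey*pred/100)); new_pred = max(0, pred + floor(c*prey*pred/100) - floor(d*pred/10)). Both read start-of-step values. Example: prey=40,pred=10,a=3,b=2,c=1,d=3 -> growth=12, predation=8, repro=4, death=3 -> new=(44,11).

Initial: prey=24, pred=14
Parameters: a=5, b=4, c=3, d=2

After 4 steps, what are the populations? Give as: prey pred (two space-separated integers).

Answer: 0 35

Derivation:
Step 1: prey: 24+12-13=23; pred: 14+10-2=22
Step 2: prey: 23+11-20=14; pred: 22+15-4=33
Step 3: prey: 14+7-18=3; pred: 33+13-6=40
Step 4: prey: 3+1-4=0; pred: 40+3-8=35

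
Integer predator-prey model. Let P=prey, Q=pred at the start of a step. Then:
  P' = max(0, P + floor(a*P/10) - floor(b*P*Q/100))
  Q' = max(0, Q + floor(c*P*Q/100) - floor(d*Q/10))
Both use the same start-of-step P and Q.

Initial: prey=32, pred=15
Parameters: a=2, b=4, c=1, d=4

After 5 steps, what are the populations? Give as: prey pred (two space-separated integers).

Step 1: prey: 32+6-19=19; pred: 15+4-6=13
Step 2: prey: 19+3-9=13; pred: 13+2-5=10
Step 3: prey: 13+2-5=10; pred: 10+1-4=7
Step 4: prey: 10+2-2=10; pred: 7+0-2=5
Step 5: prey: 10+2-2=10; pred: 5+0-2=3

Answer: 10 3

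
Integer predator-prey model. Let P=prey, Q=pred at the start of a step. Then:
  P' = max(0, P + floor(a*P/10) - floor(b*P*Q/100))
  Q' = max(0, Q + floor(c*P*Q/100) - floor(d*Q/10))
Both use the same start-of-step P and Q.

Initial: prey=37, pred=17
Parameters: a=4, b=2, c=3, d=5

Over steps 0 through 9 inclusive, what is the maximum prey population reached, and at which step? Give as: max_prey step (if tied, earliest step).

Answer: 39 1

Derivation:
Step 1: prey: 37+14-12=39; pred: 17+18-8=27
Step 2: prey: 39+15-21=33; pred: 27+31-13=45
Step 3: prey: 33+13-29=17; pred: 45+44-22=67
Step 4: prey: 17+6-22=1; pred: 67+34-33=68
Step 5: prey: 1+0-1=0; pred: 68+2-34=36
Step 6: prey: 0+0-0=0; pred: 36+0-18=18
Step 7: prey: 0+0-0=0; pred: 18+0-9=9
Step 8: prey: 0+0-0=0; pred: 9+0-4=5
Step 9: prey: 0+0-0=0; pred: 5+0-2=3
Max prey = 39 at step 1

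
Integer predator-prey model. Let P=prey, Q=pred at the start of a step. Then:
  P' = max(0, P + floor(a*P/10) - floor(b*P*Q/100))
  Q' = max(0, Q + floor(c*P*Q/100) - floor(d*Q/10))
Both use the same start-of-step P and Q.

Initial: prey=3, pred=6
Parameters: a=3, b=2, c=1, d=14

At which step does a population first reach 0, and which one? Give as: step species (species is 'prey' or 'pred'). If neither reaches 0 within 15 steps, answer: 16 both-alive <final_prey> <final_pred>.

Step 1: prey: 3+0-0=3; pred: 6+0-8=0
First extinction: pred at step 1

Answer: 1 pred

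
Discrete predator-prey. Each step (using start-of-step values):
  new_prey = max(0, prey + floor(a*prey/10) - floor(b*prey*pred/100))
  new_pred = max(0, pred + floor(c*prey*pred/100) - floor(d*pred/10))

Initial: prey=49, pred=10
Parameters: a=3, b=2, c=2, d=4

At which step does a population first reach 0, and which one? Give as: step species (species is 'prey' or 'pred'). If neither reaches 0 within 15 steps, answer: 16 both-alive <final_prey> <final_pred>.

Step 1: prey: 49+14-9=54; pred: 10+9-4=15
Step 2: prey: 54+16-16=54; pred: 15+16-6=25
Step 3: prey: 54+16-27=43; pred: 25+27-10=42
Step 4: prey: 43+12-36=19; pred: 42+36-16=62
Step 5: prey: 19+5-23=1; pred: 62+23-24=61
Step 6: prey: 1+0-1=0; pred: 61+1-24=38
First extinction: prey at step 6

Answer: 6 prey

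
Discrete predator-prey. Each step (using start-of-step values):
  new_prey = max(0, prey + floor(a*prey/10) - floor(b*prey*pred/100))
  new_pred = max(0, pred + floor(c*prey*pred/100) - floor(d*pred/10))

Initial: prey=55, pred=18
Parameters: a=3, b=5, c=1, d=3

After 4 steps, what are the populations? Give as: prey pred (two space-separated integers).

Answer: 1 10

Derivation:
Step 1: prey: 55+16-49=22; pred: 18+9-5=22
Step 2: prey: 22+6-24=4; pred: 22+4-6=20
Step 3: prey: 4+1-4=1; pred: 20+0-6=14
Step 4: prey: 1+0-0=1; pred: 14+0-4=10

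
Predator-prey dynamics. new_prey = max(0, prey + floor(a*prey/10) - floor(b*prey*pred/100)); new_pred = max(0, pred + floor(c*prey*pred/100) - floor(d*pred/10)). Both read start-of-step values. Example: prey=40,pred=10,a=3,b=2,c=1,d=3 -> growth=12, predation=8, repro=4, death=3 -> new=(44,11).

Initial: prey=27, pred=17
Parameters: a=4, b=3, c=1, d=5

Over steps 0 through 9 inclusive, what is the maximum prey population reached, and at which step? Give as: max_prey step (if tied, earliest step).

Answer: 114 9

Derivation:
Step 1: prey: 27+10-13=24; pred: 17+4-8=13
Step 2: prey: 24+9-9=24; pred: 13+3-6=10
Step 3: prey: 24+9-7=26; pred: 10+2-5=7
Step 4: prey: 26+10-5=31; pred: 7+1-3=5
Step 5: prey: 31+12-4=39; pred: 5+1-2=4
Step 6: prey: 39+15-4=50; pred: 4+1-2=3
Step 7: prey: 50+20-4=66; pred: 3+1-1=3
Step 8: prey: 66+26-5=87; pred: 3+1-1=3
Step 9: prey: 87+34-7=114; pred: 3+2-1=4
Max prey = 114 at step 9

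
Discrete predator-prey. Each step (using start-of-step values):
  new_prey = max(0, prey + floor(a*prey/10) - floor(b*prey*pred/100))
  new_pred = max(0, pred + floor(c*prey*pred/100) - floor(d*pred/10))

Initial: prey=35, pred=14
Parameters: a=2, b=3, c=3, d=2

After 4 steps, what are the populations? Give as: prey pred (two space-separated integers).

Answer: 0 40

Derivation:
Step 1: prey: 35+7-14=28; pred: 14+14-2=26
Step 2: prey: 28+5-21=12; pred: 26+21-5=42
Step 3: prey: 12+2-15=0; pred: 42+15-8=49
Step 4: prey: 0+0-0=0; pred: 49+0-9=40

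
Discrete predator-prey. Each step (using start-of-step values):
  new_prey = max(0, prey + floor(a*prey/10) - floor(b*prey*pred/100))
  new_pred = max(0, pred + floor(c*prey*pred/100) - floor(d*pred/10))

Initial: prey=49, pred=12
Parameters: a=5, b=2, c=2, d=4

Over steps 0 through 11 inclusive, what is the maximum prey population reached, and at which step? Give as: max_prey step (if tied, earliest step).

Answer: 70 2

Derivation:
Step 1: prey: 49+24-11=62; pred: 12+11-4=19
Step 2: prey: 62+31-23=70; pred: 19+23-7=35
Step 3: prey: 70+35-49=56; pred: 35+49-14=70
Step 4: prey: 56+28-78=6; pred: 70+78-28=120
Step 5: prey: 6+3-14=0; pred: 120+14-48=86
Step 6: prey: 0+0-0=0; pred: 86+0-34=52
Step 7: prey: 0+0-0=0; pred: 52+0-20=32
Step 8: prey: 0+0-0=0; pred: 32+0-12=20
Step 9: prey: 0+0-0=0; pred: 20+0-8=12
Step 10: prey: 0+0-0=0; pred: 12+0-4=8
Step 11: prey: 0+0-0=0; pred: 8+0-3=5
Max prey = 70 at step 2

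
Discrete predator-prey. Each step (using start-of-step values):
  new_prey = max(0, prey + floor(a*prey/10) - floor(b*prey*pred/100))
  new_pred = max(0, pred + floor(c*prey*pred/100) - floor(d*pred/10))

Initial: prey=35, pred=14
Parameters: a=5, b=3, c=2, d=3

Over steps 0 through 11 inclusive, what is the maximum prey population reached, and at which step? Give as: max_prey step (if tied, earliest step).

Answer: 38 1

Derivation:
Step 1: prey: 35+17-14=38; pred: 14+9-4=19
Step 2: prey: 38+19-21=36; pred: 19+14-5=28
Step 3: prey: 36+18-30=24; pred: 28+20-8=40
Step 4: prey: 24+12-28=8; pred: 40+19-12=47
Step 5: prey: 8+4-11=1; pred: 47+7-14=40
Step 6: prey: 1+0-1=0; pred: 40+0-12=28
Step 7: prey: 0+0-0=0; pred: 28+0-8=20
Step 8: prey: 0+0-0=0; pred: 20+0-6=14
Step 9: prey: 0+0-0=0; pred: 14+0-4=10
Step 10: prey: 0+0-0=0; pred: 10+0-3=7
Step 11: prey: 0+0-0=0; pred: 7+0-2=5
Max prey = 38 at step 1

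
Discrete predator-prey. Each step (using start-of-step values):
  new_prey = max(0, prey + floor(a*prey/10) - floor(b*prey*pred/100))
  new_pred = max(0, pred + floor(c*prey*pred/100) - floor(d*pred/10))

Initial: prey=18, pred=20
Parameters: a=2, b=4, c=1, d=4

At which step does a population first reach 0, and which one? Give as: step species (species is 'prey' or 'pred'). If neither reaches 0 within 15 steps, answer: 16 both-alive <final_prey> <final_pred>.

Step 1: prey: 18+3-14=7; pred: 20+3-8=15
Step 2: prey: 7+1-4=4; pred: 15+1-6=10
Step 3: prey: 4+0-1=3; pred: 10+0-4=6
Step 4: prey: 3+0-0=3; pred: 6+0-2=4
Step 5: prey: 3+0-0=3; pred: 4+0-1=3
Step 6: prey: 3+0-0=3; pred: 3+0-1=2
Step 7: prey: 3+0-0=3; pred: 2+0-0=2
Steps 8-15: state stable at prey=3, pred=2 (no change)
No extinction within 15 steps

Answer: 16 both-alive 3 2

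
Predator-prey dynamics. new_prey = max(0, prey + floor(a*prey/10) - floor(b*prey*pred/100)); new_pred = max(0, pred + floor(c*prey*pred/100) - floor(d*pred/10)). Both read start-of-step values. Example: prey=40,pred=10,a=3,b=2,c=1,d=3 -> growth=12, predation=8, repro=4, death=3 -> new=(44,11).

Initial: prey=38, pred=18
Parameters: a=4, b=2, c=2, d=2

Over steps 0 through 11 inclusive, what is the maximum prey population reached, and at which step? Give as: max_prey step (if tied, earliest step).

Answer: 40 1

Derivation:
Step 1: prey: 38+15-13=40; pred: 18+13-3=28
Step 2: prey: 40+16-22=34; pred: 28+22-5=45
Step 3: prey: 34+13-30=17; pred: 45+30-9=66
Step 4: prey: 17+6-22=1; pred: 66+22-13=75
Step 5: prey: 1+0-1=0; pred: 75+1-15=61
Step 6: prey: 0+0-0=0; pred: 61+0-12=49
Step 7: prey: 0+0-0=0; pred: 49+0-9=40
Step 8: prey: 0+0-0=0; pred: 40+0-8=32
Step 9: prey: 0+0-0=0; pred: 32+0-6=26
Step 10: prey: 0+0-0=0; pred: 26+0-5=21
Step 11: prey: 0+0-0=0; pred: 21+0-4=17
Max prey = 40 at step 1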